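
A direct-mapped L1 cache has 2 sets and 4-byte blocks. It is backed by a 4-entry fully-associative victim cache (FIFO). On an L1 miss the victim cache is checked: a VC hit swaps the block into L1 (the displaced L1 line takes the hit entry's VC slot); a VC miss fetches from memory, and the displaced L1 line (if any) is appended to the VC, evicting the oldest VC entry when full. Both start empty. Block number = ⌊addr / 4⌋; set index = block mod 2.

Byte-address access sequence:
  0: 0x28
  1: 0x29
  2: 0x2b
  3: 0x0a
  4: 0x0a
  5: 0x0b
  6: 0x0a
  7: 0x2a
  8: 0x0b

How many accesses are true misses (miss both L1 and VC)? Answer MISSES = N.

MISSES = 2

#0 0x28→b10/s0 MISS; vc=[]
#1 0x29→b10/s0 L1-HIT; vc=[]
#2 0x2b→b10/s0 L1-HIT; vc=[]
#3 0xa→b2/s0 MISS; vc=[10]
#4 0xa→b2/s0 L1-HIT; vc=[10]
#5 0xb→b2/s0 L1-HIT; vc=[10]
#6 0xa→b2/s0 L1-HIT; vc=[10]
#7 0x2a→b10/s0 VC-HIT; vc=[2]
#8 0xb→b2/s0 VC-HIT; vc=[10]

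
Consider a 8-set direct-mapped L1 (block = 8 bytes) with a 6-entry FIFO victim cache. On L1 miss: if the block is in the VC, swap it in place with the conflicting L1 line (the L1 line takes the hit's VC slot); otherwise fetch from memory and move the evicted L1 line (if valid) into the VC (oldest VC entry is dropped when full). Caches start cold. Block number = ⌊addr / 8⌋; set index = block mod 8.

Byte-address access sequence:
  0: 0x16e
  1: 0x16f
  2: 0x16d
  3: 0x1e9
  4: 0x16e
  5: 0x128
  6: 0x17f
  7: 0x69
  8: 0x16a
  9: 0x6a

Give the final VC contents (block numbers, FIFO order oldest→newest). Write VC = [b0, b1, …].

VC = [61, 45, 37]

0: 0x16e (blk 45, set 5) → MISS  vc=[]
1: 0x16f (blk 45, set 5) → L1-HIT  vc=[]
2: 0x16d (blk 45, set 5) → L1-HIT  vc=[]
3: 0x1e9 (blk 61, set 5) → MISS  vc=[45]
4: 0x16e (blk 45, set 5) → VC-HIT  vc=[61]
5: 0x128 (blk 37, set 5) → MISS  vc=[61, 45]
6: 0x17f (blk 47, set 7) → MISS  vc=[61, 45]
7: 0x69 (blk 13, set 5) → MISS  vc=[61, 45, 37]
8: 0x16a (blk 45, set 5) → VC-HIT  vc=[61, 13, 37]
9: 0x6a (blk 13, set 5) → VC-HIT  vc=[61, 45, 37]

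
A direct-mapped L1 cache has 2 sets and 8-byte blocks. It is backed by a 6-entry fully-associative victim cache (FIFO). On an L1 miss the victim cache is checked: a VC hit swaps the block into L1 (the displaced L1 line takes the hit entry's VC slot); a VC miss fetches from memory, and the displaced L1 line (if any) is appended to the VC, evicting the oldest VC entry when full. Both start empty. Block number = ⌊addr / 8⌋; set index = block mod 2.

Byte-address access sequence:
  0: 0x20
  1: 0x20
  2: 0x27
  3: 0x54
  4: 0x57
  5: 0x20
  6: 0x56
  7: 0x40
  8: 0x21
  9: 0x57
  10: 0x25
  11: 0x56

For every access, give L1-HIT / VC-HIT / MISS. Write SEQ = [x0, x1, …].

  [0] addr=0x20 blk=4 s=0: MISS | VC []
  [1] addr=0x20 blk=4 s=0: L1-HIT | VC []
  [2] addr=0x27 blk=4 s=0: L1-HIT | VC []
  [3] addr=0x54 blk=10 s=0: MISS | VC [4]
  [4] addr=0x57 blk=10 s=0: L1-HIT | VC [4]
  [5] addr=0x20 blk=4 s=0: VC-HIT | VC [10]
  [6] addr=0x56 blk=10 s=0: VC-HIT | VC [4]
  [7] addr=0x40 blk=8 s=0: MISS | VC [4, 10]
  [8] addr=0x21 blk=4 s=0: VC-HIT | VC [8, 10]
  [9] addr=0x57 blk=10 s=0: VC-HIT | VC [8, 4]
  [10] addr=0x25 blk=4 s=0: VC-HIT | VC [8, 10]
  [11] addr=0x56 blk=10 s=0: VC-HIT | VC [8, 4]

SEQ = [MISS, L1-HIT, L1-HIT, MISS, L1-HIT, VC-HIT, VC-HIT, MISS, VC-HIT, VC-HIT, VC-HIT, VC-HIT]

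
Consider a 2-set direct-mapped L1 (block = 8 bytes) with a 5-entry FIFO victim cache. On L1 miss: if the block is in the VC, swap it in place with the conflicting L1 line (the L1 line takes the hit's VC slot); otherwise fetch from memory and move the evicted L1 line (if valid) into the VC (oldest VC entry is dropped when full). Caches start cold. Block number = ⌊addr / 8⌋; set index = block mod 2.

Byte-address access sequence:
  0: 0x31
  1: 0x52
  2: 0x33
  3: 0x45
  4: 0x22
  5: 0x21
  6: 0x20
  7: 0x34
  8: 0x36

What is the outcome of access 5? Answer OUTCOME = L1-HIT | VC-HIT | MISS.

#0 0x31→b6/s0 MISS; vc=[]
#1 0x52→b10/s0 MISS; vc=[6]
#2 0x33→b6/s0 VC-HIT; vc=[10]
#3 0x45→b8/s0 MISS; vc=[10,6]
#4 0x22→b4/s0 MISS; vc=[10,6,8]
#5 0x21→b4/s0 L1-HIT; vc=[10,6,8]
#6 0x20→b4/s0 L1-HIT; vc=[10,6,8]
#7 0x34→b6/s0 VC-HIT; vc=[10,4,8]
#8 0x36→b6/s0 L1-HIT; vc=[10,4,8]

OUTCOME = L1-HIT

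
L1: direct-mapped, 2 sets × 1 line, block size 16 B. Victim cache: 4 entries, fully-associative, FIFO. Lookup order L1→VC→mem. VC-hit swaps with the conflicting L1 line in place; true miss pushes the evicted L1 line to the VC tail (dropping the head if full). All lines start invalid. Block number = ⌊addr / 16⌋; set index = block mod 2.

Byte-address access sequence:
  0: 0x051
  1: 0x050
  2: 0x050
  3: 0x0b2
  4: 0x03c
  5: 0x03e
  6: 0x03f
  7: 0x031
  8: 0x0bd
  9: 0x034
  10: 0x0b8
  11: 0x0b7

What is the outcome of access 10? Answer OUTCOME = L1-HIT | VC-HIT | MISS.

  [0] addr=0x51 blk=5 s=1: MISS | VC []
  [1] addr=0x50 blk=5 s=1: L1-HIT | VC []
  [2] addr=0x50 blk=5 s=1: L1-HIT | VC []
  [3] addr=0xb2 blk=11 s=1: MISS | VC [5]
  [4] addr=0x3c blk=3 s=1: MISS | VC [5, 11]
  [5] addr=0x3e blk=3 s=1: L1-HIT | VC [5, 11]
  [6] addr=0x3f blk=3 s=1: L1-HIT | VC [5, 11]
  [7] addr=0x31 blk=3 s=1: L1-HIT | VC [5, 11]
  [8] addr=0xbd blk=11 s=1: VC-HIT | VC [5, 3]
  [9] addr=0x34 blk=3 s=1: VC-HIT | VC [5, 11]
  [10] addr=0xb8 blk=11 s=1: VC-HIT | VC [5, 3]
  [11] addr=0xb7 blk=11 s=1: L1-HIT | VC [5, 3]

OUTCOME = VC-HIT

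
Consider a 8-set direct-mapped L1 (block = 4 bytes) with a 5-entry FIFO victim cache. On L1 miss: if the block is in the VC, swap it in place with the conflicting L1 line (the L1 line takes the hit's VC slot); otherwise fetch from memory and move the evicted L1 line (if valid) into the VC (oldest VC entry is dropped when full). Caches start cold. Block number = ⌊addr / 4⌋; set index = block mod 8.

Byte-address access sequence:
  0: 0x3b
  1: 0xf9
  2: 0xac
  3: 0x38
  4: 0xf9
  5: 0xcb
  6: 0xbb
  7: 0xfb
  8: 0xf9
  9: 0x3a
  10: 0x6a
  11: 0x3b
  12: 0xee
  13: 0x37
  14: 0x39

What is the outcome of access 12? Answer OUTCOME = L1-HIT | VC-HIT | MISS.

0: 0x3b (blk 14, set 6) → MISS  vc=[]
1: 0xf9 (blk 62, set 6) → MISS  vc=[14]
2: 0xac (blk 43, set 3) → MISS  vc=[14]
3: 0x38 (blk 14, set 6) → VC-HIT  vc=[62]
4: 0xf9 (blk 62, set 6) → VC-HIT  vc=[14]
5: 0xcb (blk 50, set 2) → MISS  vc=[14]
6: 0xbb (blk 46, set 6) → MISS  vc=[14, 62]
7: 0xfb (blk 62, set 6) → VC-HIT  vc=[14, 46]
8: 0xf9 (blk 62, set 6) → L1-HIT  vc=[14, 46]
9: 0x3a (blk 14, set 6) → VC-HIT  vc=[62, 46]
10: 0x6a (blk 26, set 2) → MISS  vc=[62, 46, 50]
11: 0x3b (blk 14, set 6) → L1-HIT  vc=[62, 46, 50]
12: 0xee (blk 59, set 3) → MISS  vc=[62, 46, 50, 43]
13: 0x37 (blk 13, set 5) → MISS  vc=[62, 46, 50, 43]
14: 0x39 (blk 14, set 6) → L1-HIT  vc=[62, 46, 50, 43]

OUTCOME = MISS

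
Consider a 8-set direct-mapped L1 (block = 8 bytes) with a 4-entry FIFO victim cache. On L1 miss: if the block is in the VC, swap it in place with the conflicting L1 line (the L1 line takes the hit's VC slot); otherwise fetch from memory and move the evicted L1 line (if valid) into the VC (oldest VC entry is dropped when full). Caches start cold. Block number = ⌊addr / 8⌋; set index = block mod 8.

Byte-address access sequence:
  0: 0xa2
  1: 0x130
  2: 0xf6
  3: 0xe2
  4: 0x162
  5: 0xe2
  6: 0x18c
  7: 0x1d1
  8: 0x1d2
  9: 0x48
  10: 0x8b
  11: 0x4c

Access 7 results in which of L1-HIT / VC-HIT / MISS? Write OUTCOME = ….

  [0] addr=0xa2 blk=20 s=4: MISS | VC []
  [1] addr=0x130 blk=38 s=6: MISS | VC []
  [2] addr=0xf6 blk=30 s=6: MISS | VC [38]
  [3] addr=0xe2 blk=28 s=4: MISS | VC [38, 20]
  [4] addr=0x162 blk=44 s=4: MISS | VC [38, 20, 28]
  [5] addr=0xe2 blk=28 s=4: VC-HIT | VC [38, 20, 44]
  [6] addr=0x18c blk=49 s=1: MISS | VC [38, 20, 44]
  [7] addr=0x1d1 blk=58 s=2: MISS | VC [38, 20, 44]
  [8] addr=0x1d2 blk=58 s=2: L1-HIT | VC [38, 20, 44]
  [9] addr=0x48 blk=9 s=1: MISS | VC [38, 20, 44, 49]
  [10] addr=0x8b blk=17 s=1: MISS | VC [20, 44, 49, 9]
  [11] addr=0x4c blk=9 s=1: VC-HIT | VC [20, 44, 49, 17]

OUTCOME = MISS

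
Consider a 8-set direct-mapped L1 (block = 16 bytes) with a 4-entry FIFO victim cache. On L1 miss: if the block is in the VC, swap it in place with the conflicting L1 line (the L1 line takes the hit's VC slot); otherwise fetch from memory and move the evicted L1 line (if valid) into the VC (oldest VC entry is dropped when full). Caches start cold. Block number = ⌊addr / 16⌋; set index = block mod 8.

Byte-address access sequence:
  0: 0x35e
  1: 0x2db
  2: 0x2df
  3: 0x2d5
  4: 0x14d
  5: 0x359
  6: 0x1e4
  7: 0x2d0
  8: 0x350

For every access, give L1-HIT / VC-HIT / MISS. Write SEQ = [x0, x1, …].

SEQ = [MISS, MISS, L1-HIT, L1-HIT, MISS, VC-HIT, MISS, VC-HIT, VC-HIT]

0: 0x35e (blk 53, set 5) → MISS  vc=[]
1: 0x2db (blk 45, set 5) → MISS  vc=[53]
2: 0x2df (blk 45, set 5) → L1-HIT  vc=[53]
3: 0x2d5 (blk 45, set 5) → L1-HIT  vc=[53]
4: 0x14d (blk 20, set 4) → MISS  vc=[53]
5: 0x359 (blk 53, set 5) → VC-HIT  vc=[45]
6: 0x1e4 (blk 30, set 6) → MISS  vc=[45]
7: 0x2d0 (blk 45, set 5) → VC-HIT  vc=[53]
8: 0x350 (blk 53, set 5) → VC-HIT  vc=[45]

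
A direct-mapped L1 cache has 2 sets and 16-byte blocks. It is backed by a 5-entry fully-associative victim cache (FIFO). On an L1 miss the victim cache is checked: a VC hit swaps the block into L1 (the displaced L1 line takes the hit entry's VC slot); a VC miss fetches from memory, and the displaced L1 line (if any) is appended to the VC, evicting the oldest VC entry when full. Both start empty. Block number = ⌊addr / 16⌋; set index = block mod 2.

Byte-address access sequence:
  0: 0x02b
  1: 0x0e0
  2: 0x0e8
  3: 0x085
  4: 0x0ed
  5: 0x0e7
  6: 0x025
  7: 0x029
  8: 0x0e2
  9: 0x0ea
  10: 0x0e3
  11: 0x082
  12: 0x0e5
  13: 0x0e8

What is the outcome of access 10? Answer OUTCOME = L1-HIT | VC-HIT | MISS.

OUTCOME = L1-HIT

#0 0x2b→b2/s0 MISS; vc=[]
#1 0xe0→b14/s0 MISS; vc=[2]
#2 0xe8→b14/s0 L1-HIT; vc=[2]
#3 0x85→b8/s0 MISS; vc=[2,14]
#4 0xed→b14/s0 VC-HIT; vc=[2,8]
#5 0xe7→b14/s0 L1-HIT; vc=[2,8]
#6 0x25→b2/s0 VC-HIT; vc=[14,8]
#7 0x29→b2/s0 L1-HIT; vc=[14,8]
#8 0xe2→b14/s0 VC-HIT; vc=[2,8]
#9 0xea→b14/s0 L1-HIT; vc=[2,8]
#10 0xe3→b14/s0 L1-HIT; vc=[2,8]
#11 0x82→b8/s0 VC-HIT; vc=[2,14]
#12 0xe5→b14/s0 VC-HIT; vc=[2,8]
#13 0xe8→b14/s0 L1-HIT; vc=[2,8]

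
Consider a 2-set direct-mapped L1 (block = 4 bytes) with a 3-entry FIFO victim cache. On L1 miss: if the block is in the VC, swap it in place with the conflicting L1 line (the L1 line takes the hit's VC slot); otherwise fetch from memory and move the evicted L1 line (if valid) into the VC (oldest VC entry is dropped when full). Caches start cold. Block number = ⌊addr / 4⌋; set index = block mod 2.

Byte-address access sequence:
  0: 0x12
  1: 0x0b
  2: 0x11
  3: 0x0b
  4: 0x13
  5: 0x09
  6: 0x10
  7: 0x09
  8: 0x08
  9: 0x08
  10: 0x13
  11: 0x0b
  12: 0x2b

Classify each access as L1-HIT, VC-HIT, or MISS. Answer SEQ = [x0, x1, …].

SEQ = [MISS, MISS, VC-HIT, VC-HIT, VC-HIT, VC-HIT, VC-HIT, VC-HIT, L1-HIT, L1-HIT, VC-HIT, VC-HIT, MISS]

#0 0x12→b4/s0 MISS; vc=[]
#1 0xb→b2/s0 MISS; vc=[4]
#2 0x11→b4/s0 VC-HIT; vc=[2]
#3 0xb→b2/s0 VC-HIT; vc=[4]
#4 0x13→b4/s0 VC-HIT; vc=[2]
#5 0x9→b2/s0 VC-HIT; vc=[4]
#6 0x10→b4/s0 VC-HIT; vc=[2]
#7 0x9→b2/s0 VC-HIT; vc=[4]
#8 0x8→b2/s0 L1-HIT; vc=[4]
#9 0x8→b2/s0 L1-HIT; vc=[4]
#10 0x13→b4/s0 VC-HIT; vc=[2]
#11 0xb→b2/s0 VC-HIT; vc=[4]
#12 0x2b→b10/s0 MISS; vc=[4,2]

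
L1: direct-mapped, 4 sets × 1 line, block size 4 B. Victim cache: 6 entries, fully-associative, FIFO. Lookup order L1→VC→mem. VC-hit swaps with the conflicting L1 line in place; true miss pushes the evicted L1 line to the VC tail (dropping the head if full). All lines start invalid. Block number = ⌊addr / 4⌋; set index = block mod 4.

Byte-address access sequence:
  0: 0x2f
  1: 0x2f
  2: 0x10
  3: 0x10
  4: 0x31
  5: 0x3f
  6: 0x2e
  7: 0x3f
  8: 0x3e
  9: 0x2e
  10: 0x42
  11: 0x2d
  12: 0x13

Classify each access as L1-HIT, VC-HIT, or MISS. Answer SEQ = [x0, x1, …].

SEQ = [MISS, L1-HIT, MISS, L1-HIT, MISS, MISS, VC-HIT, VC-HIT, L1-HIT, VC-HIT, MISS, L1-HIT, VC-HIT]

0: 0x2f (blk 11, set 3) → MISS  vc=[]
1: 0x2f (blk 11, set 3) → L1-HIT  vc=[]
2: 0x10 (blk 4, set 0) → MISS  vc=[]
3: 0x10 (blk 4, set 0) → L1-HIT  vc=[]
4: 0x31 (blk 12, set 0) → MISS  vc=[4]
5: 0x3f (blk 15, set 3) → MISS  vc=[4, 11]
6: 0x2e (blk 11, set 3) → VC-HIT  vc=[4, 15]
7: 0x3f (blk 15, set 3) → VC-HIT  vc=[4, 11]
8: 0x3e (blk 15, set 3) → L1-HIT  vc=[4, 11]
9: 0x2e (blk 11, set 3) → VC-HIT  vc=[4, 15]
10: 0x42 (blk 16, set 0) → MISS  vc=[4, 15, 12]
11: 0x2d (blk 11, set 3) → L1-HIT  vc=[4, 15, 12]
12: 0x13 (blk 4, set 0) → VC-HIT  vc=[16, 15, 12]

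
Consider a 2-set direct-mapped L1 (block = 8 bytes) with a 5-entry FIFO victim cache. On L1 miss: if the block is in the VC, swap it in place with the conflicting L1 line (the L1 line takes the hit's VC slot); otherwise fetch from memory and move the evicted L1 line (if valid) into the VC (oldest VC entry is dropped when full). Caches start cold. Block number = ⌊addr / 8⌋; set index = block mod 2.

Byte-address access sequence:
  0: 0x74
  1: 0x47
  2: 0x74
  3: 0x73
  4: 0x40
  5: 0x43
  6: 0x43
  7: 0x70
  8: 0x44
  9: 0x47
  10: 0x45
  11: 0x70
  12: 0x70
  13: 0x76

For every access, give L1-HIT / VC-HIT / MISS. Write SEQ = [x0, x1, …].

#0 0x74→b14/s0 MISS; vc=[]
#1 0x47→b8/s0 MISS; vc=[14]
#2 0x74→b14/s0 VC-HIT; vc=[8]
#3 0x73→b14/s0 L1-HIT; vc=[8]
#4 0x40→b8/s0 VC-HIT; vc=[14]
#5 0x43→b8/s0 L1-HIT; vc=[14]
#6 0x43→b8/s0 L1-HIT; vc=[14]
#7 0x70→b14/s0 VC-HIT; vc=[8]
#8 0x44→b8/s0 VC-HIT; vc=[14]
#9 0x47→b8/s0 L1-HIT; vc=[14]
#10 0x45→b8/s0 L1-HIT; vc=[14]
#11 0x70→b14/s0 VC-HIT; vc=[8]
#12 0x70→b14/s0 L1-HIT; vc=[8]
#13 0x76→b14/s0 L1-HIT; vc=[8]

SEQ = [MISS, MISS, VC-HIT, L1-HIT, VC-HIT, L1-HIT, L1-HIT, VC-HIT, VC-HIT, L1-HIT, L1-HIT, VC-HIT, L1-HIT, L1-HIT]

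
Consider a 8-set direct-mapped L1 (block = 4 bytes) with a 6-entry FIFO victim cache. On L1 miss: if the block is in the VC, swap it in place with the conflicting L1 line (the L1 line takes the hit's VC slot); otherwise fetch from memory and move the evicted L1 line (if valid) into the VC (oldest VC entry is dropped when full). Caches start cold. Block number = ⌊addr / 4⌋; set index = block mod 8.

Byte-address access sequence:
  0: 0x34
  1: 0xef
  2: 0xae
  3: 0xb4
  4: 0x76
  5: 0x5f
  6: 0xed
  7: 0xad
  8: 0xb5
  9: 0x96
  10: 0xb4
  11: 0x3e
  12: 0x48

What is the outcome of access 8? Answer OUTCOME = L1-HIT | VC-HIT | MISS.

  [0] addr=0x34 blk=13 s=5: MISS | VC []
  [1] addr=0xef blk=59 s=3: MISS | VC []
  [2] addr=0xae blk=43 s=3: MISS | VC [59]
  [3] addr=0xb4 blk=45 s=5: MISS | VC [59, 13]
  [4] addr=0x76 blk=29 s=5: MISS | VC [59, 13, 45]
  [5] addr=0x5f blk=23 s=7: MISS | VC [59, 13, 45]
  [6] addr=0xed blk=59 s=3: VC-HIT | VC [43, 13, 45]
  [7] addr=0xad blk=43 s=3: VC-HIT | VC [59, 13, 45]
  [8] addr=0xb5 blk=45 s=5: VC-HIT | VC [59, 13, 29]
  [9] addr=0x96 blk=37 s=5: MISS | VC [59, 13, 29, 45]
  [10] addr=0xb4 blk=45 s=5: VC-HIT | VC [59, 13, 29, 37]
  [11] addr=0x3e blk=15 s=7: MISS | VC [59, 13, 29, 37, 23]
  [12] addr=0x48 blk=18 s=2: MISS | VC [59, 13, 29, 37, 23]

OUTCOME = VC-HIT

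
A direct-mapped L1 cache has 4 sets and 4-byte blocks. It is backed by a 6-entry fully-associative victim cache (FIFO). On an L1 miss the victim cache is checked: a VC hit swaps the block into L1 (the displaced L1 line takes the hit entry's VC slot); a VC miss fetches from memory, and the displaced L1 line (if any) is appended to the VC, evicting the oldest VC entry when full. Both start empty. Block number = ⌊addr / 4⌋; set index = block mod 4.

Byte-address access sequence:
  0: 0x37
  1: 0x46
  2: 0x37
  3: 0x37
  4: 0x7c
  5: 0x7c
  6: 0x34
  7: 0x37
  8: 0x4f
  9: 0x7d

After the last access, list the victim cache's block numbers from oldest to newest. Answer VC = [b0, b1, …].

#0 0x37→b13/s1 MISS; vc=[]
#1 0x46→b17/s1 MISS; vc=[13]
#2 0x37→b13/s1 VC-HIT; vc=[17]
#3 0x37→b13/s1 L1-HIT; vc=[17]
#4 0x7c→b31/s3 MISS; vc=[17]
#5 0x7c→b31/s3 L1-HIT; vc=[17]
#6 0x34→b13/s1 L1-HIT; vc=[17]
#7 0x37→b13/s1 L1-HIT; vc=[17]
#8 0x4f→b19/s3 MISS; vc=[17,31]
#9 0x7d→b31/s3 VC-HIT; vc=[17,19]

VC = [17, 19]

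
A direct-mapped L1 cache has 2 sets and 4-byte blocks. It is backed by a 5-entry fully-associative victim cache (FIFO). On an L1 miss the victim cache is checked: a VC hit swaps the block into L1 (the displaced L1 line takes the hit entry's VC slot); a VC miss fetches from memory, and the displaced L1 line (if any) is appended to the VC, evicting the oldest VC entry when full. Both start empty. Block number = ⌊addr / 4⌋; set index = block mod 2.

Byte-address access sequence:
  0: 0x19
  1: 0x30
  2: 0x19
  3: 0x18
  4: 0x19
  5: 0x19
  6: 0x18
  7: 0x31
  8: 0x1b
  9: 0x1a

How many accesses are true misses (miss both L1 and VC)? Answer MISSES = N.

MISSES = 2

  [0] addr=0x19 blk=6 s=0: MISS | VC []
  [1] addr=0x30 blk=12 s=0: MISS | VC [6]
  [2] addr=0x19 blk=6 s=0: VC-HIT | VC [12]
  [3] addr=0x18 blk=6 s=0: L1-HIT | VC [12]
  [4] addr=0x19 blk=6 s=0: L1-HIT | VC [12]
  [5] addr=0x19 blk=6 s=0: L1-HIT | VC [12]
  [6] addr=0x18 blk=6 s=0: L1-HIT | VC [12]
  [7] addr=0x31 blk=12 s=0: VC-HIT | VC [6]
  [8] addr=0x1b blk=6 s=0: VC-HIT | VC [12]
  [9] addr=0x1a blk=6 s=0: L1-HIT | VC [12]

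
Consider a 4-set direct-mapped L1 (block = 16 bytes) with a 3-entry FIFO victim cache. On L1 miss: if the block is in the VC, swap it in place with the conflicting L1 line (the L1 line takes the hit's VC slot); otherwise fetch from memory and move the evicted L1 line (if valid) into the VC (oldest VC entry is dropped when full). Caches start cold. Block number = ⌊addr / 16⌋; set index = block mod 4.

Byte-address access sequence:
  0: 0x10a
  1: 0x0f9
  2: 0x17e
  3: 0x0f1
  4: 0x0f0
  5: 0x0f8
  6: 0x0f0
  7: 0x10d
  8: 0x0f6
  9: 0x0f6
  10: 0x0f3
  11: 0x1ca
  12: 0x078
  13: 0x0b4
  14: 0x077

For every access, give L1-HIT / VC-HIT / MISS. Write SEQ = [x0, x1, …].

SEQ = [MISS, MISS, MISS, VC-HIT, L1-HIT, L1-HIT, L1-HIT, L1-HIT, L1-HIT, L1-HIT, L1-HIT, MISS, MISS, MISS, VC-HIT]

  [0] addr=0x10a blk=16 s=0: MISS | VC []
  [1] addr=0xf9 blk=15 s=3: MISS | VC []
  [2] addr=0x17e blk=23 s=3: MISS | VC [15]
  [3] addr=0xf1 blk=15 s=3: VC-HIT | VC [23]
  [4] addr=0xf0 blk=15 s=3: L1-HIT | VC [23]
  [5] addr=0xf8 blk=15 s=3: L1-HIT | VC [23]
  [6] addr=0xf0 blk=15 s=3: L1-HIT | VC [23]
  [7] addr=0x10d blk=16 s=0: L1-HIT | VC [23]
  [8] addr=0xf6 blk=15 s=3: L1-HIT | VC [23]
  [9] addr=0xf6 blk=15 s=3: L1-HIT | VC [23]
  [10] addr=0xf3 blk=15 s=3: L1-HIT | VC [23]
  [11] addr=0x1ca blk=28 s=0: MISS | VC [23, 16]
  [12] addr=0x78 blk=7 s=3: MISS | VC [23, 16, 15]
  [13] addr=0xb4 blk=11 s=3: MISS | VC [16, 15, 7]
  [14] addr=0x77 blk=7 s=3: VC-HIT | VC [16, 15, 11]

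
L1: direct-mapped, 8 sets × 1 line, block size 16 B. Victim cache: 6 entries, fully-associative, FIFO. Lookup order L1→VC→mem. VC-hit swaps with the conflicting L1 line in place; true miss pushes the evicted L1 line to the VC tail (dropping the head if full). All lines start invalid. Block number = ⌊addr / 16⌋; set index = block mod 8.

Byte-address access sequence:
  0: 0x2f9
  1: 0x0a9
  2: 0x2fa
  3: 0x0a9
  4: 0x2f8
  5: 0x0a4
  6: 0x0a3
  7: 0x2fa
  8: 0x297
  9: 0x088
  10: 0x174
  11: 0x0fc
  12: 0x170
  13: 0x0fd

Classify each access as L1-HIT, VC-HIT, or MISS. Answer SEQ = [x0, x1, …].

#0 0x2f9→b47/s7 MISS; vc=[]
#1 0xa9→b10/s2 MISS; vc=[]
#2 0x2fa→b47/s7 L1-HIT; vc=[]
#3 0xa9→b10/s2 L1-HIT; vc=[]
#4 0x2f8→b47/s7 L1-HIT; vc=[]
#5 0xa4→b10/s2 L1-HIT; vc=[]
#6 0xa3→b10/s2 L1-HIT; vc=[]
#7 0x2fa→b47/s7 L1-HIT; vc=[]
#8 0x297→b41/s1 MISS; vc=[]
#9 0x88→b8/s0 MISS; vc=[]
#10 0x174→b23/s7 MISS; vc=[47]
#11 0xfc→b15/s7 MISS; vc=[47,23]
#12 0x170→b23/s7 VC-HIT; vc=[47,15]
#13 0xfd→b15/s7 VC-HIT; vc=[47,23]

SEQ = [MISS, MISS, L1-HIT, L1-HIT, L1-HIT, L1-HIT, L1-HIT, L1-HIT, MISS, MISS, MISS, MISS, VC-HIT, VC-HIT]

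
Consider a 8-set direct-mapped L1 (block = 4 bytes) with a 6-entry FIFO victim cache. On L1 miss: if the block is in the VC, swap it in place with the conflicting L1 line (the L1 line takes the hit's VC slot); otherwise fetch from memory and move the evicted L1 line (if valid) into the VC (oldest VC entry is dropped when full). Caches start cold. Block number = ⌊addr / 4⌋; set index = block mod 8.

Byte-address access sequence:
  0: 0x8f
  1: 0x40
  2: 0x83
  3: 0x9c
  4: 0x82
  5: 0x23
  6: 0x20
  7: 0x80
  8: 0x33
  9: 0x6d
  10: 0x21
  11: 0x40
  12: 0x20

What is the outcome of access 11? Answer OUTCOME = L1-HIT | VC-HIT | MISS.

#0 0x8f→b35/s3 MISS; vc=[]
#1 0x40→b16/s0 MISS; vc=[]
#2 0x83→b32/s0 MISS; vc=[16]
#3 0x9c→b39/s7 MISS; vc=[16]
#4 0x82→b32/s0 L1-HIT; vc=[16]
#5 0x23→b8/s0 MISS; vc=[16,32]
#6 0x20→b8/s0 L1-HIT; vc=[16,32]
#7 0x80→b32/s0 VC-HIT; vc=[16,8]
#8 0x33→b12/s4 MISS; vc=[16,8]
#9 0x6d→b27/s3 MISS; vc=[16,8,35]
#10 0x21→b8/s0 VC-HIT; vc=[16,32,35]
#11 0x40→b16/s0 VC-HIT; vc=[8,32,35]
#12 0x20→b8/s0 VC-HIT; vc=[16,32,35]

OUTCOME = VC-HIT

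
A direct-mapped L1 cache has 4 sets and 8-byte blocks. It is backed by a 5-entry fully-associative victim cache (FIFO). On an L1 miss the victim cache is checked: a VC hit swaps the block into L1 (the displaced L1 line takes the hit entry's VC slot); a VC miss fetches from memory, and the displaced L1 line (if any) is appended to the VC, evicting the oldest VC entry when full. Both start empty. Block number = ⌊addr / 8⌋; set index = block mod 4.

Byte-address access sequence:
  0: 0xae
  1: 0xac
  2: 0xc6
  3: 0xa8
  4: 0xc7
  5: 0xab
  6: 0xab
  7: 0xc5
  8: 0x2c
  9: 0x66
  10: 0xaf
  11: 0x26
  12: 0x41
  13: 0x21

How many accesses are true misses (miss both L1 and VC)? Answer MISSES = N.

MISSES = 6

#0 0xae→b21/s1 MISS; vc=[]
#1 0xac→b21/s1 L1-HIT; vc=[]
#2 0xc6→b24/s0 MISS; vc=[]
#3 0xa8→b21/s1 L1-HIT; vc=[]
#4 0xc7→b24/s0 L1-HIT; vc=[]
#5 0xab→b21/s1 L1-HIT; vc=[]
#6 0xab→b21/s1 L1-HIT; vc=[]
#7 0xc5→b24/s0 L1-HIT; vc=[]
#8 0x2c→b5/s1 MISS; vc=[21]
#9 0x66→b12/s0 MISS; vc=[21,24]
#10 0xaf→b21/s1 VC-HIT; vc=[5,24]
#11 0x26→b4/s0 MISS; vc=[5,24,12]
#12 0x41→b8/s0 MISS; vc=[5,24,12,4]
#13 0x21→b4/s0 VC-HIT; vc=[5,24,12,8]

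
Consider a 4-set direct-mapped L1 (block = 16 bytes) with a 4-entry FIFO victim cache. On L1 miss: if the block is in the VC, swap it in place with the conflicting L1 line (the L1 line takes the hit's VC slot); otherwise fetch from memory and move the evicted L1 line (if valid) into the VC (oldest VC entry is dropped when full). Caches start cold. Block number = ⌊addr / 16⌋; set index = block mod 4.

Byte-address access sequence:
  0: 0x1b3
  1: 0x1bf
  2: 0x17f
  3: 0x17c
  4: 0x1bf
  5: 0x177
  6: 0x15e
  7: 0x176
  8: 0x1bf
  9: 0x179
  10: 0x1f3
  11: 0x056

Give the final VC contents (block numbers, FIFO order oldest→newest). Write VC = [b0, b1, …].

VC = [27, 23, 21]

0: 0x1b3 (blk 27, set 3) → MISS  vc=[]
1: 0x1bf (blk 27, set 3) → L1-HIT  vc=[]
2: 0x17f (blk 23, set 3) → MISS  vc=[27]
3: 0x17c (blk 23, set 3) → L1-HIT  vc=[27]
4: 0x1bf (blk 27, set 3) → VC-HIT  vc=[23]
5: 0x177 (blk 23, set 3) → VC-HIT  vc=[27]
6: 0x15e (blk 21, set 1) → MISS  vc=[27]
7: 0x176 (blk 23, set 3) → L1-HIT  vc=[27]
8: 0x1bf (blk 27, set 3) → VC-HIT  vc=[23]
9: 0x179 (blk 23, set 3) → VC-HIT  vc=[27]
10: 0x1f3 (blk 31, set 3) → MISS  vc=[27, 23]
11: 0x56 (blk 5, set 1) → MISS  vc=[27, 23, 21]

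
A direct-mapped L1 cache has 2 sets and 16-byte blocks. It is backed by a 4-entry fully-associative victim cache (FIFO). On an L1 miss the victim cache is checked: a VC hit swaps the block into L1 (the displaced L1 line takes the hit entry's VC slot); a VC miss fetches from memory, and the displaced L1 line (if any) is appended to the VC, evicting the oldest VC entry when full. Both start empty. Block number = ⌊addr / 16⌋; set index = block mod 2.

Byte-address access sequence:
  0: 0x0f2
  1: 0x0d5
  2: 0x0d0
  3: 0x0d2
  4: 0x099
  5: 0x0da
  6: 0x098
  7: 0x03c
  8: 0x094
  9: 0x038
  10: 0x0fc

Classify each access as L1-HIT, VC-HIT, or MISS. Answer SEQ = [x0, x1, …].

0: 0xf2 (blk 15, set 1) → MISS  vc=[]
1: 0xd5 (blk 13, set 1) → MISS  vc=[15]
2: 0xd0 (blk 13, set 1) → L1-HIT  vc=[15]
3: 0xd2 (blk 13, set 1) → L1-HIT  vc=[15]
4: 0x99 (blk 9, set 1) → MISS  vc=[15, 13]
5: 0xda (blk 13, set 1) → VC-HIT  vc=[15, 9]
6: 0x98 (blk 9, set 1) → VC-HIT  vc=[15, 13]
7: 0x3c (blk 3, set 1) → MISS  vc=[15, 13, 9]
8: 0x94 (blk 9, set 1) → VC-HIT  vc=[15, 13, 3]
9: 0x38 (blk 3, set 1) → VC-HIT  vc=[15, 13, 9]
10: 0xfc (blk 15, set 1) → VC-HIT  vc=[3, 13, 9]

SEQ = [MISS, MISS, L1-HIT, L1-HIT, MISS, VC-HIT, VC-HIT, MISS, VC-HIT, VC-HIT, VC-HIT]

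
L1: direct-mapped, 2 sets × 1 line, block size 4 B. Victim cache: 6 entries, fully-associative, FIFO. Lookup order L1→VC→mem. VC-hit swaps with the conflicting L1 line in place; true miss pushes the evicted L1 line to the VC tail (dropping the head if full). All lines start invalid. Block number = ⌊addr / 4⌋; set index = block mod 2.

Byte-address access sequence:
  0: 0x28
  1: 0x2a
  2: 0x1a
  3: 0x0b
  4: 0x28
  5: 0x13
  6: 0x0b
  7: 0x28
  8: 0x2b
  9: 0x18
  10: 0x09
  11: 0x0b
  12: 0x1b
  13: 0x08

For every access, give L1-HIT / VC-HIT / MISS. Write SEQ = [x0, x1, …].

SEQ = [MISS, L1-HIT, MISS, MISS, VC-HIT, MISS, VC-HIT, VC-HIT, L1-HIT, VC-HIT, VC-HIT, L1-HIT, VC-HIT, VC-HIT]

  [0] addr=0x28 blk=10 s=0: MISS | VC []
  [1] addr=0x2a blk=10 s=0: L1-HIT | VC []
  [2] addr=0x1a blk=6 s=0: MISS | VC [10]
  [3] addr=0xb blk=2 s=0: MISS | VC [10, 6]
  [4] addr=0x28 blk=10 s=0: VC-HIT | VC [2, 6]
  [5] addr=0x13 blk=4 s=0: MISS | VC [2, 6, 10]
  [6] addr=0xb blk=2 s=0: VC-HIT | VC [4, 6, 10]
  [7] addr=0x28 blk=10 s=0: VC-HIT | VC [4, 6, 2]
  [8] addr=0x2b blk=10 s=0: L1-HIT | VC [4, 6, 2]
  [9] addr=0x18 blk=6 s=0: VC-HIT | VC [4, 10, 2]
  [10] addr=0x9 blk=2 s=0: VC-HIT | VC [4, 10, 6]
  [11] addr=0xb blk=2 s=0: L1-HIT | VC [4, 10, 6]
  [12] addr=0x1b blk=6 s=0: VC-HIT | VC [4, 10, 2]
  [13] addr=0x8 blk=2 s=0: VC-HIT | VC [4, 10, 6]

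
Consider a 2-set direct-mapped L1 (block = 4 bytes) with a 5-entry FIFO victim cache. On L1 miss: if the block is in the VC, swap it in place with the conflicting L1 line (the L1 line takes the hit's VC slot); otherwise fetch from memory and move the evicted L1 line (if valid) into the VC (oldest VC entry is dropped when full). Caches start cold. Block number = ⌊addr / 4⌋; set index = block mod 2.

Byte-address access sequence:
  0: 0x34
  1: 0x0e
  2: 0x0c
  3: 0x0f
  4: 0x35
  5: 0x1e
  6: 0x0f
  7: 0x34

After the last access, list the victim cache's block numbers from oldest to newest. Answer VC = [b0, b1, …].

  [0] addr=0x34 blk=13 s=1: MISS | VC []
  [1] addr=0xe blk=3 s=1: MISS | VC [13]
  [2] addr=0xc blk=3 s=1: L1-HIT | VC [13]
  [3] addr=0xf blk=3 s=1: L1-HIT | VC [13]
  [4] addr=0x35 blk=13 s=1: VC-HIT | VC [3]
  [5] addr=0x1e blk=7 s=1: MISS | VC [3, 13]
  [6] addr=0xf blk=3 s=1: VC-HIT | VC [7, 13]
  [7] addr=0x34 blk=13 s=1: VC-HIT | VC [7, 3]

VC = [7, 3]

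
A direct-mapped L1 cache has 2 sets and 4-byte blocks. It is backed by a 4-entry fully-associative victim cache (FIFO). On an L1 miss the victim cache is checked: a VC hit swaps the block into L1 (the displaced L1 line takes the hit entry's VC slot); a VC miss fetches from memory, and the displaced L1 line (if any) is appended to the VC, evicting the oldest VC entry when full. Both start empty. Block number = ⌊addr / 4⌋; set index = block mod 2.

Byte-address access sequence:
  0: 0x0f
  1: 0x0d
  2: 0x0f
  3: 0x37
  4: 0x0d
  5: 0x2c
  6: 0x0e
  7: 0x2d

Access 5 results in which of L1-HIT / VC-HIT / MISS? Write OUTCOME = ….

OUTCOME = MISS

0: 0xf (blk 3, set 1) → MISS  vc=[]
1: 0xd (blk 3, set 1) → L1-HIT  vc=[]
2: 0xf (blk 3, set 1) → L1-HIT  vc=[]
3: 0x37 (blk 13, set 1) → MISS  vc=[3]
4: 0xd (blk 3, set 1) → VC-HIT  vc=[13]
5: 0x2c (blk 11, set 1) → MISS  vc=[13, 3]
6: 0xe (blk 3, set 1) → VC-HIT  vc=[13, 11]
7: 0x2d (blk 11, set 1) → VC-HIT  vc=[13, 3]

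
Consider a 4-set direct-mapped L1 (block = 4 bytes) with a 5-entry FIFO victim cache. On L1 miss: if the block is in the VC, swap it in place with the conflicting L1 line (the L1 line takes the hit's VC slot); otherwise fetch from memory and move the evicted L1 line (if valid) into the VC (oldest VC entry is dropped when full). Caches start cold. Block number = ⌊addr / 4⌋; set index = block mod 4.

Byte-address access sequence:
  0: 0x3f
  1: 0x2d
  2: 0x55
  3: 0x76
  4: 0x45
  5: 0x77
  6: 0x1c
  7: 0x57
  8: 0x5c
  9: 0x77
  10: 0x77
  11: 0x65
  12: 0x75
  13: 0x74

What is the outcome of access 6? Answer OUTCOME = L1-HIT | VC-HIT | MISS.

#0 0x3f→b15/s3 MISS; vc=[]
#1 0x2d→b11/s3 MISS; vc=[15]
#2 0x55→b21/s1 MISS; vc=[15]
#3 0x76→b29/s1 MISS; vc=[15,21]
#4 0x45→b17/s1 MISS; vc=[15,21,29]
#5 0x77→b29/s1 VC-HIT; vc=[15,21,17]
#6 0x1c→b7/s3 MISS; vc=[15,21,17,11]
#7 0x57→b21/s1 VC-HIT; vc=[15,29,17,11]
#8 0x5c→b23/s3 MISS; vc=[15,29,17,11,7]
#9 0x77→b29/s1 VC-HIT; vc=[15,21,17,11,7]
#10 0x77→b29/s1 L1-HIT; vc=[15,21,17,11,7]
#11 0x65→b25/s1 MISS; vc=[21,17,11,7,29]
#12 0x75→b29/s1 VC-HIT; vc=[21,17,11,7,25]
#13 0x74→b29/s1 L1-HIT; vc=[21,17,11,7,25]

OUTCOME = MISS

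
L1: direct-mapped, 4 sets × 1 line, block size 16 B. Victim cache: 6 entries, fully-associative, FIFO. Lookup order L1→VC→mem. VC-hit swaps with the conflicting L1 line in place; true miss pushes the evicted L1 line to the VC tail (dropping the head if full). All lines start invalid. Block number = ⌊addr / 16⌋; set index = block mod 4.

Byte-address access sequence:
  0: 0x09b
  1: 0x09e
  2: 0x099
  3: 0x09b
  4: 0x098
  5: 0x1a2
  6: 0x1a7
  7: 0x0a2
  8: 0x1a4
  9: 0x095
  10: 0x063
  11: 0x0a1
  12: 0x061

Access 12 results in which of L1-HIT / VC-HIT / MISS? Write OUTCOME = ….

0: 0x9b (blk 9, set 1) → MISS  vc=[]
1: 0x9e (blk 9, set 1) → L1-HIT  vc=[]
2: 0x99 (blk 9, set 1) → L1-HIT  vc=[]
3: 0x9b (blk 9, set 1) → L1-HIT  vc=[]
4: 0x98 (blk 9, set 1) → L1-HIT  vc=[]
5: 0x1a2 (blk 26, set 2) → MISS  vc=[]
6: 0x1a7 (blk 26, set 2) → L1-HIT  vc=[]
7: 0xa2 (blk 10, set 2) → MISS  vc=[26]
8: 0x1a4 (blk 26, set 2) → VC-HIT  vc=[10]
9: 0x95 (blk 9, set 1) → L1-HIT  vc=[10]
10: 0x63 (blk 6, set 2) → MISS  vc=[10, 26]
11: 0xa1 (blk 10, set 2) → VC-HIT  vc=[6, 26]
12: 0x61 (blk 6, set 2) → VC-HIT  vc=[10, 26]

OUTCOME = VC-HIT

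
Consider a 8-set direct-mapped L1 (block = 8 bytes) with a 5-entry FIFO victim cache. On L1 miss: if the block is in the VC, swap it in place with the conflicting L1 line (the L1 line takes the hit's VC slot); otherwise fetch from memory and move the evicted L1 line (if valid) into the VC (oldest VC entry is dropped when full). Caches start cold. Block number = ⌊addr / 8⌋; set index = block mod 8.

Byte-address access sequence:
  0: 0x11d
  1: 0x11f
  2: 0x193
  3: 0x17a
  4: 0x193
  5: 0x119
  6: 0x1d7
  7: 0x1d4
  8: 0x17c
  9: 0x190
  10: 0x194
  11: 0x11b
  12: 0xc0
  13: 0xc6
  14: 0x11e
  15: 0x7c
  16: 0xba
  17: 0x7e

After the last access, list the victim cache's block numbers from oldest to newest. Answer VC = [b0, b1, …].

VC = [58, 47, 23]

#0 0x11d→b35/s3 MISS; vc=[]
#1 0x11f→b35/s3 L1-HIT; vc=[]
#2 0x193→b50/s2 MISS; vc=[]
#3 0x17a→b47/s7 MISS; vc=[]
#4 0x193→b50/s2 L1-HIT; vc=[]
#5 0x119→b35/s3 L1-HIT; vc=[]
#6 0x1d7→b58/s2 MISS; vc=[50]
#7 0x1d4→b58/s2 L1-HIT; vc=[50]
#8 0x17c→b47/s7 L1-HIT; vc=[50]
#9 0x190→b50/s2 VC-HIT; vc=[58]
#10 0x194→b50/s2 L1-HIT; vc=[58]
#11 0x11b→b35/s3 L1-HIT; vc=[58]
#12 0xc0→b24/s0 MISS; vc=[58]
#13 0xc6→b24/s0 L1-HIT; vc=[58]
#14 0x11e→b35/s3 L1-HIT; vc=[58]
#15 0x7c→b15/s7 MISS; vc=[58,47]
#16 0xba→b23/s7 MISS; vc=[58,47,15]
#17 0x7e→b15/s7 VC-HIT; vc=[58,47,23]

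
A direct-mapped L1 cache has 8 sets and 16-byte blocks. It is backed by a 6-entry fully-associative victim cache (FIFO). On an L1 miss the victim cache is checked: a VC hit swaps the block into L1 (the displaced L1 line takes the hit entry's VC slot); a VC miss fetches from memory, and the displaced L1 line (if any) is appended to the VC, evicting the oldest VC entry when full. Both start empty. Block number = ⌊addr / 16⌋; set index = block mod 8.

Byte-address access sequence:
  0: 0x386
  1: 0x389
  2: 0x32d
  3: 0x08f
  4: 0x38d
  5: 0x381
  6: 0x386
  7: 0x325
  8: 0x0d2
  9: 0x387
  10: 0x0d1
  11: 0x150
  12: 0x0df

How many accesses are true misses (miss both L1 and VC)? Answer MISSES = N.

MISSES = 5

0: 0x386 (blk 56, set 0) → MISS  vc=[]
1: 0x389 (blk 56, set 0) → L1-HIT  vc=[]
2: 0x32d (blk 50, set 2) → MISS  vc=[]
3: 0x8f (blk 8, set 0) → MISS  vc=[56]
4: 0x38d (blk 56, set 0) → VC-HIT  vc=[8]
5: 0x381 (blk 56, set 0) → L1-HIT  vc=[8]
6: 0x386 (blk 56, set 0) → L1-HIT  vc=[8]
7: 0x325 (blk 50, set 2) → L1-HIT  vc=[8]
8: 0xd2 (blk 13, set 5) → MISS  vc=[8]
9: 0x387 (blk 56, set 0) → L1-HIT  vc=[8]
10: 0xd1 (blk 13, set 5) → L1-HIT  vc=[8]
11: 0x150 (blk 21, set 5) → MISS  vc=[8, 13]
12: 0xdf (blk 13, set 5) → VC-HIT  vc=[8, 21]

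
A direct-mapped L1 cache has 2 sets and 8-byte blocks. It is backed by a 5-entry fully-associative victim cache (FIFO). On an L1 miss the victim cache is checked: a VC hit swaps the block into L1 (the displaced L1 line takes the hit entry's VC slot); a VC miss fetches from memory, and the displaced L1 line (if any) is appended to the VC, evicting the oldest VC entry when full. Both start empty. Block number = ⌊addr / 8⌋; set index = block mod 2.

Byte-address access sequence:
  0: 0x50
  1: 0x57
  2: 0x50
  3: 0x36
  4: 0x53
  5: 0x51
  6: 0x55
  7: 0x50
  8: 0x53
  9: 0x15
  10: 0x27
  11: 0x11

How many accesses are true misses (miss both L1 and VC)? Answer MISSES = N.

  [0] addr=0x50 blk=10 s=0: MISS | VC []
  [1] addr=0x57 blk=10 s=0: L1-HIT | VC []
  [2] addr=0x50 blk=10 s=0: L1-HIT | VC []
  [3] addr=0x36 blk=6 s=0: MISS | VC [10]
  [4] addr=0x53 blk=10 s=0: VC-HIT | VC [6]
  [5] addr=0x51 blk=10 s=0: L1-HIT | VC [6]
  [6] addr=0x55 blk=10 s=0: L1-HIT | VC [6]
  [7] addr=0x50 blk=10 s=0: L1-HIT | VC [6]
  [8] addr=0x53 blk=10 s=0: L1-HIT | VC [6]
  [9] addr=0x15 blk=2 s=0: MISS | VC [6, 10]
  [10] addr=0x27 blk=4 s=0: MISS | VC [6, 10, 2]
  [11] addr=0x11 blk=2 s=0: VC-HIT | VC [6, 10, 4]

MISSES = 4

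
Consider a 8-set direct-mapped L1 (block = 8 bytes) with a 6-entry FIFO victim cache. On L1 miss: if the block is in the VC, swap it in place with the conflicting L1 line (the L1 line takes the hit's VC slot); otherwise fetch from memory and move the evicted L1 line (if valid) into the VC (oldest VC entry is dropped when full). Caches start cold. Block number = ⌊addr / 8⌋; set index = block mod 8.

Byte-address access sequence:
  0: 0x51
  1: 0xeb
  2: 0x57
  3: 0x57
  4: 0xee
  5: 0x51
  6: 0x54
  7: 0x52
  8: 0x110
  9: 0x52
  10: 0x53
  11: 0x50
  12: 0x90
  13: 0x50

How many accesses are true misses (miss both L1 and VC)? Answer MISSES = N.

MISSES = 4

0: 0x51 (blk 10, set 2) → MISS  vc=[]
1: 0xeb (blk 29, set 5) → MISS  vc=[]
2: 0x57 (blk 10, set 2) → L1-HIT  vc=[]
3: 0x57 (blk 10, set 2) → L1-HIT  vc=[]
4: 0xee (blk 29, set 5) → L1-HIT  vc=[]
5: 0x51 (blk 10, set 2) → L1-HIT  vc=[]
6: 0x54 (blk 10, set 2) → L1-HIT  vc=[]
7: 0x52 (blk 10, set 2) → L1-HIT  vc=[]
8: 0x110 (blk 34, set 2) → MISS  vc=[10]
9: 0x52 (blk 10, set 2) → VC-HIT  vc=[34]
10: 0x53 (blk 10, set 2) → L1-HIT  vc=[34]
11: 0x50 (blk 10, set 2) → L1-HIT  vc=[34]
12: 0x90 (blk 18, set 2) → MISS  vc=[34, 10]
13: 0x50 (blk 10, set 2) → VC-HIT  vc=[34, 18]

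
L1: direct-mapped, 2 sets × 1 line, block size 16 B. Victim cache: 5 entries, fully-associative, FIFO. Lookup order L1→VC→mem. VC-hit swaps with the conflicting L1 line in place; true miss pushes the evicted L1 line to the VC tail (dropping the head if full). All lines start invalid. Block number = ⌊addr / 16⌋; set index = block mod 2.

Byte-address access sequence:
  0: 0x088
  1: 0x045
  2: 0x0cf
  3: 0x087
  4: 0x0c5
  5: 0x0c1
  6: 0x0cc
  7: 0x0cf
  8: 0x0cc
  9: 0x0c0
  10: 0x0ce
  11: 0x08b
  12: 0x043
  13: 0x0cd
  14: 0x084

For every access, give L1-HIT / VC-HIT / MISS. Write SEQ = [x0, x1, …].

0: 0x88 (blk 8, set 0) → MISS  vc=[]
1: 0x45 (blk 4, set 0) → MISS  vc=[8]
2: 0xcf (blk 12, set 0) → MISS  vc=[8, 4]
3: 0x87 (blk 8, set 0) → VC-HIT  vc=[12, 4]
4: 0xc5 (blk 12, set 0) → VC-HIT  vc=[8, 4]
5: 0xc1 (blk 12, set 0) → L1-HIT  vc=[8, 4]
6: 0xcc (blk 12, set 0) → L1-HIT  vc=[8, 4]
7: 0xcf (blk 12, set 0) → L1-HIT  vc=[8, 4]
8: 0xcc (blk 12, set 0) → L1-HIT  vc=[8, 4]
9: 0xc0 (blk 12, set 0) → L1-HIT  vc=[8, 4]
10: 0xce (blk 12, set 0) → L1-HIT  vc=[8, 4]
11: 0x8b (blk 8, set 0) → VC-HIT  vc=[12, 4]
12: 0x43 (blk 4, set 0) → VC-HIT  vc=[12, 8]
13: 0xcd (blk 12, set 0) → VC-HIT  vc=[4, 8]
14: 0x84 (blk 8, set 0) → VC-HIT  vc=[4, 12]

SEQ = [MISS, MISS, MISS, VC-HIT, VC-HIT, L1-HIT, L1-HIT, L1-HIT, L1-HIT, L1-HIT, L1-HIT, VC-HIT, VC-HIT, VC-HIT, VC-HIT]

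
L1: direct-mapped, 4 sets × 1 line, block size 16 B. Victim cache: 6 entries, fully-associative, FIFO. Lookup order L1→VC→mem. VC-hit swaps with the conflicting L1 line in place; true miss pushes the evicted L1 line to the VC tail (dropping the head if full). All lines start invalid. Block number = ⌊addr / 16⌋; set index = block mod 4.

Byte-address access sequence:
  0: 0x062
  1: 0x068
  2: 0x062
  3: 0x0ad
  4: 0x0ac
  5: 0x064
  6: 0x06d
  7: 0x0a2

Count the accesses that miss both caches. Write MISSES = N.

MISSES = 2

0: 0x62 (blk 6, set 2) → MISS  vc=[]
1: 0x68 (blk 6, set 2) → L1-HIT  vc=[]
2: 0x62 (blk 6, set 2) → L1-HIT  vc=[]
3: 0xad (blk 10, set 2) → MISS  vc=[6]
4: 0xac (blk 10, set 2) → L1-HIT  vc=[6]
5: 0x64 (blk 6, set 2) → VC-HIT  vc=[10]
6: 0x6d (blk 6, set 2) → L1-HIT  vc=[10]
7: 0xa2 (blk 10, set 2) → VC-HIT  vc=[6]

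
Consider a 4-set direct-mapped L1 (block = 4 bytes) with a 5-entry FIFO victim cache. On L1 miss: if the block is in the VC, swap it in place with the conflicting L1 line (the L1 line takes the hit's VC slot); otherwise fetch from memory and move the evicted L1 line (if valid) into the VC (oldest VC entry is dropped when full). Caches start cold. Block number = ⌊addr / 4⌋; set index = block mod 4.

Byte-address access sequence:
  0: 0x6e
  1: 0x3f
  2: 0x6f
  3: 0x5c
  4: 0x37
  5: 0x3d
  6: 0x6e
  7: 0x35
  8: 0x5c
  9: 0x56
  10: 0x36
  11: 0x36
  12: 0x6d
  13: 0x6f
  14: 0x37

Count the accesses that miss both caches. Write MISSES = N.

0: 0x6e (blk 27, set 3) → MISS  vc=[]
1: 0x3f (blk 15, set 3) → MISS  vc=[27]
2: 0x6f (blk 27, set 3) → VC-HIT  vc=[15]
3: 0x5c (blk 23, set 3) → MISS  vc=[15, 27]
4: 0x37 (blk 13, set 1) → MISS  vc=[15, 27]
5: 0x3d (blk 15, set 3) → VC-HIT  vc=[23, 27]
6: 0x6e (blk 27, set 3) → VC-HIT  vc=[23, 15]
7: 0x35 (blk 13, set 1) → L1-HIT  vc=[23, 15]
8: 0x5c (blk 23, set 3) → VC-HIT  vc=[27, 15]
9: 0x56 (blk 21, set 1) → MISS  vc=[27, 15, 13]
10: 0x36 (blk 13, set 1) → VC-HIT  vc=[27, 15, 21]
11: 0x36 (blk 13, set 1) → L1-HIT  vc=[27, 15, 21]
12: 0x6d (blk 27, set 3) → VC-HIT  vc=[23, 15, 21]
13: 0x6f (blk 27, set 3) → L1-HIT  vc=[23, 15, 21]
14: 0x37 (blk 13, set 1) → L1-HIT  vc=[23, 15, 21]

MISSES = 5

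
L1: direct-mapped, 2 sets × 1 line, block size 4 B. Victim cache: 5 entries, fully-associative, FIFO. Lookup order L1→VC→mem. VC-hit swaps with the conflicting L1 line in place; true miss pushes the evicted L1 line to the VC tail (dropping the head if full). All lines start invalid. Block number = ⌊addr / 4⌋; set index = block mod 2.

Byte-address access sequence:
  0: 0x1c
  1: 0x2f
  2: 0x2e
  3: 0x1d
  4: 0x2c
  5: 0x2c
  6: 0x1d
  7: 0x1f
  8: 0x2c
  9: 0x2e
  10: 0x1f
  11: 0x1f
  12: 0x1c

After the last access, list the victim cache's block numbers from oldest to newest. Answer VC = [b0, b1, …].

VC = [11]

#0 0x1c→b7/s1 MISS; vc=[]
#1 0x2f→b11/s1 MISS; vc=[7]
#2 0x2e→b11/s1 L1-HIT; vc=[7]
#3 0x1d→b7/s1 VC-HIT; vc=[11]
#4 0x2c→b11/s1 VC-HIT; vc=[7]
#5 0x2c→b11/s1 L1-HIT; vc=[7]
#6 0x1d→b7/s1 VC-HIT; vc=[11]
#7 0x1f→b7/s1 L1-HIT; vc=[11]
#8 0x2c→b11/s1 VC-HIT; vc=[7]
#9 0x2e→b11/s1 L1-HIT; vc=[7]
#10 0x1f→b7/s1 VC-HIT; vc=[11]
#11 0x1f→b7/s1 L1-HIT; vc=[11]
#12 0x1c→b7/s1 L1-HIT; vc=[11]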